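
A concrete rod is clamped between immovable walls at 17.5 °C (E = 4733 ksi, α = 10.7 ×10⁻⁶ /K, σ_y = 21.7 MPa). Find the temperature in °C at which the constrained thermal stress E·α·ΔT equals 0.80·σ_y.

E = 4733 ksi = 32.63 GPa.
E·α·ΔT = 17.36 MPa ⇒ ΔT = 17.36 / (32.63×10³ × 10.7×10⁻⁶) = 49.72 K.
T = 17.5 + 49.72 = 67.22 °C.

67.2 °C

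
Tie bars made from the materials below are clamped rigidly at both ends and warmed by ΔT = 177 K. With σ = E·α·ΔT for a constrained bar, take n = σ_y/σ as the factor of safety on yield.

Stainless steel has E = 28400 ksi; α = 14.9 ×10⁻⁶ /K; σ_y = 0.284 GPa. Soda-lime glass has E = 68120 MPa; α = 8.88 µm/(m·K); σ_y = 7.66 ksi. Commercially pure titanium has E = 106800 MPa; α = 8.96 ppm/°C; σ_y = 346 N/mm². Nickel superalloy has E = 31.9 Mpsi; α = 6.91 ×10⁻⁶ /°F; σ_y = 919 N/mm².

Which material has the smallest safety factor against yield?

soda-lime glass

In consistent units (E in GPa, α in ×10⁻⁶/K, σ_y in MPa):
  stainless steel: E = 195.8, α = 14.9, σ_y = 284.0 → σ = 516 MPa, n = 0.550
  soda-lime glass: E = 68.12, α = 8.88, σ_y = 52.81 → σ = 107 MPa, n = 0.493
  commercially pure titanium: E = 106.8, α = 8.96, σ_y = 346.0 → σ = 169 MPa, n = 2.04
  nickel superalloy: E = 219.9, α = 12.4, σ_y = 919.0 → σ = 484 MPa, n = 1.90
Smallest n: soda-lime glass with n = 0.493.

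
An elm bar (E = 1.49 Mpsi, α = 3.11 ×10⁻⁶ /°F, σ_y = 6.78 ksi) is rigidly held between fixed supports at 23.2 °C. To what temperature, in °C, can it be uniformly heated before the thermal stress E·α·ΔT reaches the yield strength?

836 °C

E = 1.49 Mpsi = 10.27 GPa.
α = 3.11×10⁻⁶/°F × 9/5 = 5.60×10⁻⁶/K.
σ_y = 6.78 ksi = 46.75 MPa.
E·α·ΔT = 46.75 MPa ⇒ ΔT = 46.75 / (10.27×10³ × 5.60×10⁻⁶) = 812.9 K.
T = 23.2 + 812.9 = 836.1 °C.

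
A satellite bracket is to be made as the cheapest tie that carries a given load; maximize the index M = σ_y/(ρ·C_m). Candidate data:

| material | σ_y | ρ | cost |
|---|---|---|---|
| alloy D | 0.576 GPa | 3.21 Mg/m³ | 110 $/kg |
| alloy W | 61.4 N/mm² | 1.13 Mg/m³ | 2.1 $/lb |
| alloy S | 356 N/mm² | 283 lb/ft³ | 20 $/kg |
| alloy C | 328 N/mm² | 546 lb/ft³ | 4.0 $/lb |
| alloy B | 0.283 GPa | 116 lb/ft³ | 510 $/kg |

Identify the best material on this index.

alloy W

Normalizing units and computing the index:
  alloy D: σ_y = 576.0 MPa, ρ = 3210 kg/m³, cost = 110.0 $/kg
  alloy W: σ_y = 61.40 MPa, ρ = 1130 kg/m³, cost = 4.630 $/kg
  alloy S: σ_y = 356.0 MPa, ρ = 4533 kg/m³, cost = 20.00 $/kg
  alloy C: σ_y = 328.0 MPa, ρ = 8746 kg/m³, cost = 8.818 $/kg
  alloy B: σ_y = 283.0 MPa, ρ = 1858 kg/m³, cost = 510.0 $/kg
  alloy W: M = 11.7 kN·m per $
  alloy C: M = 4.25 kN·m per $
  alloy S: M = 3.93 kN·m per $
  alloy D: M = 1.63 kN·m per $
  alloy B: M = 0.299 kN·m per $
The maximum is for alloy W.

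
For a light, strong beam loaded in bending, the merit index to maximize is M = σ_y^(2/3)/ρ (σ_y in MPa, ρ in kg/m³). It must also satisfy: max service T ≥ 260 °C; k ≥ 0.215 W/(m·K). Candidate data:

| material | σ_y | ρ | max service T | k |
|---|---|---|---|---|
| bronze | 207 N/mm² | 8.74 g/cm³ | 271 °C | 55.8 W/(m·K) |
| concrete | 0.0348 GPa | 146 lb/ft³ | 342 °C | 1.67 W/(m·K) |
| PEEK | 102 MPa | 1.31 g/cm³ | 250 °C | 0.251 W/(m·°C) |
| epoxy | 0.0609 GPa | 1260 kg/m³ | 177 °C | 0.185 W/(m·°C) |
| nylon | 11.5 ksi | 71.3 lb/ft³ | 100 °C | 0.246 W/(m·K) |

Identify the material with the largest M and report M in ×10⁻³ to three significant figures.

concrete, M = 4.56×10⁻³

Screen on constraints: max service T ≥ 260 °C; k ≥ 0.215 W/(m·K). Survivors: bronze, concrete.
Convert each candidate to consistent units, then evaluate M:
  bronze: σ_y = 207.0 MPa, ρ = 8740 kg/m³
  concrete: σ_y = 34.80 MPa, ρ = 2339 kg/m³
  concrete: M = 4.56×10⁻³
  bronze: M = 4.00×10⁻³
The maximum is for concrete.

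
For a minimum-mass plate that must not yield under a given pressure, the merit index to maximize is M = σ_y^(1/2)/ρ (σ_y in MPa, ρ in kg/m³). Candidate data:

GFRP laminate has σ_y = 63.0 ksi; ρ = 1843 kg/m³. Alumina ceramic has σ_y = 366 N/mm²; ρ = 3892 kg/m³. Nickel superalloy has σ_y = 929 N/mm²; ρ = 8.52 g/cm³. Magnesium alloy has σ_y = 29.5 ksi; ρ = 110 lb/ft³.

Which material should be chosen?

Convert each candidate to consistent units, then evaluate M:
  GFRP laminate: σ_y = 434.4 MPa, ρ = 1843 kg/m³
  alumina ceramic: σ_y = 366.0 MPa, ρ = 3892 kg/m³
  nickel superalloy: σ_y = 929.0 MPa, ρ = 8520 kg/m³
  magnesium alloy: σ_y = 203.4 MPa, ρ = 1762 kg/m³
  GFRP laminate: M = 11.3×10⁻³
  magnesium alloy: M = 8.09×10⁻³
  alumina ceramic: M = 4.92×10⁻³
  nickel superalloy: M = 3.58×10⁻³
Highest index: GFRP laminate.

GFRP laminate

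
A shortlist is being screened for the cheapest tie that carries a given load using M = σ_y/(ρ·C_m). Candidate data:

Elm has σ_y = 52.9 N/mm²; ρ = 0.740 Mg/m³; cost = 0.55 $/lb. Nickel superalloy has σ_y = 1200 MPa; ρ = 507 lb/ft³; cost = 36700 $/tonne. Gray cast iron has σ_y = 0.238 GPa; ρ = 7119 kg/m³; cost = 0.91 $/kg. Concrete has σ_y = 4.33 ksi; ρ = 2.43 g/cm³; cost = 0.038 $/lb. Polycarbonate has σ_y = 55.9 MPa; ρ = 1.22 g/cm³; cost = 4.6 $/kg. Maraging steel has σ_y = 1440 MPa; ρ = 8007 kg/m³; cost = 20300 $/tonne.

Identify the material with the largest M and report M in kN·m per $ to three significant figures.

concrete, M = 147 kN·m per $

After converting to SI:
  elm: σ_y = 52.90 MPa, ρ = 740.0 kg/m³, cost = 1.213 $/kg
  nickel superalloy: σ_y = 1200 MPa, ρ = 8121 kg/m³, cost = 36.70 $/kg
  gray cast iron: σ_y = 238.0 MPa, ρ = 7119 kg/m³, cost = 0.9100 $/kg
  concrete: σ_y = 29.85 MPa, ρ = 2430 kg/m³, cost = 0.08377 $/kg
  polycarbonate: σ_y = 55.90 MPa, ρ = 1220 kg/m³, cost = 4.600 $/kg
  maraging steel: σ_y = 1440 MPa, ρ = 8007 kg/m³, cost = 20.30 $/kg
  concrete: M = 147 kN·m per $
  elm: M = 59.0 kN·m per $
  gray cast iron: M = 36.7 kN·m per $
  polycarbonate: M = 9.96 kN·m per $
  maraging steel: M = 8.86 kN·m per $
  nickel superalloy: M = 4.03 kN·m per $
Concrete has the largest M.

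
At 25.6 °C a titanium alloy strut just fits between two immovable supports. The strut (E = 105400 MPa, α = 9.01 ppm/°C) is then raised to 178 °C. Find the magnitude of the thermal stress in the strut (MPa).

E = 105400 MPa = 105.4 GPa.
ΔT = 152.4 K. Constrained thermal stress σ = E·α·ΔT = 105.4×10³ MPa × 9.01×10⁻⁶ × 152.4 = 145 MPa (compressive).

145 MPa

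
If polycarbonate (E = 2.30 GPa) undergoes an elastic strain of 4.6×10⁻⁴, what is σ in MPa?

1.06 MPa

σ = E·ε = 2300 MPa × 4.6×10⁻⁴ = 1.06 MPa.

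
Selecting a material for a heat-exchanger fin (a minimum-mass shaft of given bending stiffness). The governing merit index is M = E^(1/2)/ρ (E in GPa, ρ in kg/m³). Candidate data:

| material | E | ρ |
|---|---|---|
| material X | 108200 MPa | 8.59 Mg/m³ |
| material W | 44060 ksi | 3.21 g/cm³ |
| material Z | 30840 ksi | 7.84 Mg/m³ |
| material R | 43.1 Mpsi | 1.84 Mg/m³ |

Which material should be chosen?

After converting to SI:
  material X: E = 108.2 GPa, ρ = 8590 kg/m³
  material W: E = 303.8 GPa, ρ = 3210 kg/m³
  material Z: E = 212.6 GPa, ρ = 7840 kg/m³
  material R: E = 297.2 GPa, ρ = 1840 kg/m³
  material R: M = 9.37×10⁻³
  material W: M = 5.43×10⁻³
  material Z: M = 1.86×10⁻³
  material X: M = 1.21×10⁻³
Material R has the largest M.

material R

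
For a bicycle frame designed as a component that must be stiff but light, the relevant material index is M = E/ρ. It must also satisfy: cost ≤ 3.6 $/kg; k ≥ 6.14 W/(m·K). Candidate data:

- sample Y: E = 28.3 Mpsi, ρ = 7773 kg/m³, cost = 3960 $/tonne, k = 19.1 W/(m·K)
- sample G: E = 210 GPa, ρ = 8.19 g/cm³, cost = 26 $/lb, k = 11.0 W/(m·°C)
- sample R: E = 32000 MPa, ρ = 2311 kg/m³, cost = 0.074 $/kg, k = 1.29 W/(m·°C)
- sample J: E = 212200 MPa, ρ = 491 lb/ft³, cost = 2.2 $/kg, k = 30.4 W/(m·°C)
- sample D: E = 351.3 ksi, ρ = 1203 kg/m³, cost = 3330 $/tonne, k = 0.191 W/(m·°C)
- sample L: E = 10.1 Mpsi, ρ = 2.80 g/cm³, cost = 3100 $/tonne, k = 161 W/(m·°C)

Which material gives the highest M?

Screen on constraints: cost ≤ 3.6 $/kg; k ≥ 6.14 W/(m·K). Survivors: sample J, sample L.
After converting to SI:
  sample J: E = 212.2 GPa, ρ = 7865 kg/m³
  sample L: E = 69.64 GPa, ρ = 2800 kg/m³
  sample J: M = 27.0 MN·m/kg
  sample L: M = 24.9 MN·m/kg
Sample J ranks first.

sample J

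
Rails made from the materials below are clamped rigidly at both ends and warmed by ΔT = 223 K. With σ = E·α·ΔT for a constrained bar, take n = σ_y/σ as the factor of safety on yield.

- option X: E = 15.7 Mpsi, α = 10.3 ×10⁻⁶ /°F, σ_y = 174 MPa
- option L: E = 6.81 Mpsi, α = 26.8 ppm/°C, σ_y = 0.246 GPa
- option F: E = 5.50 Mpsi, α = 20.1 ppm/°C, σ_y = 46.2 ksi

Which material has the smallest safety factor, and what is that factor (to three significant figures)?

option X, n = 0.389

In consistent units (E in GPa, α in ×10⁻⁶/K, σ_y in MPa):
  option X: E = 108.2, α = 18.5, σ_y = 174.0 → σ = 448 MPa, n = 0.389
  option L: E = 46.95, α = 26.8, σ_y = 246.0 → σ = 281 MPa, n = 0.877
  option F: E = 37.92, α = 20.1, σ_y = 318.5 → σ = 170 MPa, n = 1.87
Option X has the lowest safety factor, n = 0.389.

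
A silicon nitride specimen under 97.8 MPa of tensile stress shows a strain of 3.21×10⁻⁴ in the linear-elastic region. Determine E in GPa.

E = σ/ε = 97.8 MPa / 3.21×10⁻⁴ = 304700 MPa = 305 GPa.

305 GPa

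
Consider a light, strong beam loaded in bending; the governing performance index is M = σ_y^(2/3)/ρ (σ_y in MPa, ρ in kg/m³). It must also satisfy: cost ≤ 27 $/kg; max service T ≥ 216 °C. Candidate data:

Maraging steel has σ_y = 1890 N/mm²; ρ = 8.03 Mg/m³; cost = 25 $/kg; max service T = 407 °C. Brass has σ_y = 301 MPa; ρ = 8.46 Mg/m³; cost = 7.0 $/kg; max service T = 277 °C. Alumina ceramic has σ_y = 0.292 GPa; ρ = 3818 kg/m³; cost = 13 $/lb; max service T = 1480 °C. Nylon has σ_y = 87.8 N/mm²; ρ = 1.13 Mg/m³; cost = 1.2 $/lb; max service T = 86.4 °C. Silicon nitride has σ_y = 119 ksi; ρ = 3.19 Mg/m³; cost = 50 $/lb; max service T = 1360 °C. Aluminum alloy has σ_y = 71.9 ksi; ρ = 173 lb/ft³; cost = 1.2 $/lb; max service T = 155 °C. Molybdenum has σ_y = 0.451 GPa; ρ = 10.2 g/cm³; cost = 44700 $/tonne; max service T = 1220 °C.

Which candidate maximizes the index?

Screen on constraints: cost ≤ 27 $/kg; max service T ≥ 216 °C. Survivors: maraging steel, brass.
Normalizing units and computing the index:
  maraging steel: σ_y = 1890 MPa, ρ = 8030 kg/m³
  brass: σ_y = 301.0 MPa, ρ = 8460 kg/m³
  maraging steel: M = 19.0×10⁻³
  brass: M = 5.31×10⁻³
Highest index: maraging steel.

maraging steel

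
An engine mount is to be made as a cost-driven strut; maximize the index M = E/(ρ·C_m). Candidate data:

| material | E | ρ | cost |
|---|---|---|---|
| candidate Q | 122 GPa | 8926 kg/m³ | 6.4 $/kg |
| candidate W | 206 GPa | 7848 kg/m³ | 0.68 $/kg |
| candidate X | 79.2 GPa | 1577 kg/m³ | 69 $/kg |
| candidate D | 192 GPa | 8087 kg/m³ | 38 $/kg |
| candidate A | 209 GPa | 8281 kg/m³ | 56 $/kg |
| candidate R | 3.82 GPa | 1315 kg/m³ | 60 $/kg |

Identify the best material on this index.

Computing M directly (units already consistent):
  candidate W: M = 38.6 MN·m per $
  candidate Q: M = 2.14 MN·m per $
  candidate X: M = 0.728 MN·m per $
  candidate D: M = 0.625 MN·m per $
  candidate A: M = 0.451 MN·m per $
  candidate R: M = 0.0484 MN·m per $
Highest index: candidate W.

candidate W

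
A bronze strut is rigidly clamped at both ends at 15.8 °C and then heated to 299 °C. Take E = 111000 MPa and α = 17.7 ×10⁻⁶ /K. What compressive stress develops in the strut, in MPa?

E = 111000 MPa = 111.0 GPa.
ΔT = 283.2 K. Constrained thermal stress σ = E·α·ΔT = 111.0×10³ MPa × 17.7×10⁻⁶ × 283.2 = 556 MPa (compressive).

556 MPa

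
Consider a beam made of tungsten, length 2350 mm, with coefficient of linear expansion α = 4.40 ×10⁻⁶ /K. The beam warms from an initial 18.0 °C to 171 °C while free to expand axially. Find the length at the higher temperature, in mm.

ΔT = 171 − 18.0 = 153.0 K.
ΔL = α·L₀·ΔT = 4.40×10⁻⁶ × 2350 mm × 153.0 K = 1.58 mm.
L = L₀ + ΔL = 2350 + 1.58 = 2351.6 mm.

2351.6 mm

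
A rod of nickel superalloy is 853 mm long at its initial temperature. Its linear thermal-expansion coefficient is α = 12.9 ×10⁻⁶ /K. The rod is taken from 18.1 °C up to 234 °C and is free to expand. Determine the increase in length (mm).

2.38 mm

ΔT = 234 − 18.1 = 215.9 K.
ΔL = α·L₀·ΔT = 12.9×10⁻⁶ × 853 mm × 215.9 K = 2.38 mm.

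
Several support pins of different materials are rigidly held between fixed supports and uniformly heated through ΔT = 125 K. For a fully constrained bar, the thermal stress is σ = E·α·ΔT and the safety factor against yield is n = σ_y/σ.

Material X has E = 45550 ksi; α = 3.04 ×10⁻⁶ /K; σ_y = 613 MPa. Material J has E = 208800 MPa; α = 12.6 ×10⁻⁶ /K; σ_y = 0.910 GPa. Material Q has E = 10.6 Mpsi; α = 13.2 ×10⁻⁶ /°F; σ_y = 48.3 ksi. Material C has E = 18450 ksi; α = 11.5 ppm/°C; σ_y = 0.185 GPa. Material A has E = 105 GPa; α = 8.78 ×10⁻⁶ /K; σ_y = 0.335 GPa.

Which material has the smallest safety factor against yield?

material C

With everything in SI (GPa, ×10⁻⁶/K, MPa):
  material X: E = 314.1, α = 3.04, σ_y = 613.0 → σ = 119 MPa, n = 5.14
  material J: E = 208.8, α = 12.6, σ_y = 910.0 → σ = 329 MPa, n = 2.77
  material Q: E = 73.08, α = 23.8, σ_y = 333.0 → σ = 217 MPa, n = 1.53
  material C: E = 127.2, α = 11.5, σ_y = 185.0 → σ = 183 MPa, n = 1.01
  material A: E = 105.0, α = 8.78, σ_y = 335.0 → σ = 115 MPa, n = 2.91
Smallest n: material C with n = 1.01.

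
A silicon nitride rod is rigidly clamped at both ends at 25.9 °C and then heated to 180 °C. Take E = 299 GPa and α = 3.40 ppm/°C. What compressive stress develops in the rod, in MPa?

ΔT = 154.1 K. Constrained thermal stress σ = E·α·ΔT = 299.0×10³ MPa × 3.40×10⁻⁶ × 154.1 = 157 MPa (compressive).

157 MPa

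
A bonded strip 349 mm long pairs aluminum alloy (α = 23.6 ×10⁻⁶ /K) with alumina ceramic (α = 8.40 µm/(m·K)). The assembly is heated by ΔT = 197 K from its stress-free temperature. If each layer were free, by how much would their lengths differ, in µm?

Δα = |23.6 − 8.40|×10⁻⁶/K = 15.2×10⁻⁶/K.
ΔL_mismatch = Δα·L·ΔT = 15.2×10⁻⁶ × 349.0 mm × 197.0 K = 1050 µm.

1050 µm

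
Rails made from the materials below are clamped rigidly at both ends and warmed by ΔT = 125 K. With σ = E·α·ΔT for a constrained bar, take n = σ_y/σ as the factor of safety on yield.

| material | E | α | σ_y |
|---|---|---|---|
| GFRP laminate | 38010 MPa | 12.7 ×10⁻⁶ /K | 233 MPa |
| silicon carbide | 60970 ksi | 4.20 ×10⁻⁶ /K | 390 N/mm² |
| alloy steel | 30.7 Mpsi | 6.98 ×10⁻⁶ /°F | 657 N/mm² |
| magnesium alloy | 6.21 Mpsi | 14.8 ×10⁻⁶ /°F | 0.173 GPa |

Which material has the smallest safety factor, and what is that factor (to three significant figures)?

magnesium alloy, n = 1.21

With everything in SI (GPa, ×10⁻⁶/K, MPa):
  GFRP laminate: E = 38.01, α = 12.7, σ_y = 233.0 → σ = 60.3 MPa, n = 3.86
  silicon carbide: E = 420.4, α = 4.20, σ_y = 390.0 → σ = 221 MPa, n = 1.77
  alloy steel: E = 211.7, α = 12.6, σ_y = 657.0 → σ = 332 MPa, n = 1.98
  magnesium alloy: E = 42.82, α = 26.6, σ_y = 173.0 → σ = 143 MPa, n = 1.21
The minimum is magnesium alloy at n = 1.21.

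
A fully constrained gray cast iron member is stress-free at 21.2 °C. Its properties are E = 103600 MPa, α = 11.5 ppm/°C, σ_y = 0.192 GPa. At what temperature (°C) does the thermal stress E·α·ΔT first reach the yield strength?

E = 103600 MPa = 103.6 GPa.
σ_y = 0.192 GPa = 192.0 MPa.
E·α·ΔT = 192.0 MPa ⇒ ΔT = 192.0 / (103.6×10³ × 11.5×10⁻⁶) = 161.2 K.
T = 21.2 + 161.2 = 182.4 °C.

182 °C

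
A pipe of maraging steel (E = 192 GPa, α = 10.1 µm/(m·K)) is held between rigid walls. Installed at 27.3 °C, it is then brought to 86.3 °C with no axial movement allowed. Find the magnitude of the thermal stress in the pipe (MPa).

114 MPa

ΔT = 59.00 K. Constrained thermal stress σ = E·α·ΔT = 192.0×10³ MPa × 10.1×10⁻⁶ × 59.00 = 114 MPa (compressive).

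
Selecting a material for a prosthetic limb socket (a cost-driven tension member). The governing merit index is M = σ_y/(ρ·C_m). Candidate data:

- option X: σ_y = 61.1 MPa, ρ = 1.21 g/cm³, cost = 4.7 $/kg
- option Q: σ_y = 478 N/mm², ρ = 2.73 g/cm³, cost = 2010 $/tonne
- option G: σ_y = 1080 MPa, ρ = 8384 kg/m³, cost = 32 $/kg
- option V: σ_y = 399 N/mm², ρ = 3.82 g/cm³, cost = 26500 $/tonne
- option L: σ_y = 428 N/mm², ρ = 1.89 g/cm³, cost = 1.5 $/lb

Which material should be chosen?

option Q

Normalizing units and computing the index:
  option X: σ_y = 61.10 MPa, ρ = 1210 kg/m³, cost = 4.700 $/kg
  option Q: σ_y = 478.0 MPa, ρ = 2730 kg/m³, cost = 2.010 $/kg
  option G: σ_y = 1080 MPa, ρ = 8384 kg/m³, cost = 32.00 $/kg
  option V: σ_y = 399.0 MPa, ρ = 3820 kg/m³, cost = 26.50 $/kg
  option L: σ_y = 428.0 MPa, ρ = 1890 kg/m³, cost = 3.307 $/kg
  option Q: M = 87.1 kN·m per $
  option L: M = 68.5 kN·m per $
  option X: M = 10.7 kN·m per $
  option G: M = 4.03 kN·m per $
  option V: M = 3.94 kN·m per $
Highest index: option Q.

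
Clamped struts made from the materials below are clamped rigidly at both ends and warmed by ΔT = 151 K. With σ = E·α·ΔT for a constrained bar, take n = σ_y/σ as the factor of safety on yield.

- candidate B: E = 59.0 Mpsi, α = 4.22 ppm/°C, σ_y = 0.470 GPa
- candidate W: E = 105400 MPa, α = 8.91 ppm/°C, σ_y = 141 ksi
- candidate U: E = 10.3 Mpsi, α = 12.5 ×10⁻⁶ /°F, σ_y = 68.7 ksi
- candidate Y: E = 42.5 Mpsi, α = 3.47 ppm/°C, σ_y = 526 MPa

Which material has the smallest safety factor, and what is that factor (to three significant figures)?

candidate B, n = 1.81

Per material, after unit conversion:
  candidate B: E = 406.8, α = 4.22, σ_y = 470.0 → σ = 259 MPa, n = 1.81
  candidate W: E = 105.4, α = 8.91, σ_y = 972.2 → σ = 142 MPa, n = 6.86
  candidate U: E = 71.02, α = 22.5, σ_y = 473.7 → σ = 241 MPa, n = 1.96
  candidate Y: E = 293.0, α = 3.47, σ_y = 526.0 → σ = 154 MPa, n = 3.43
Smallest n: candidate B with n = 1.81.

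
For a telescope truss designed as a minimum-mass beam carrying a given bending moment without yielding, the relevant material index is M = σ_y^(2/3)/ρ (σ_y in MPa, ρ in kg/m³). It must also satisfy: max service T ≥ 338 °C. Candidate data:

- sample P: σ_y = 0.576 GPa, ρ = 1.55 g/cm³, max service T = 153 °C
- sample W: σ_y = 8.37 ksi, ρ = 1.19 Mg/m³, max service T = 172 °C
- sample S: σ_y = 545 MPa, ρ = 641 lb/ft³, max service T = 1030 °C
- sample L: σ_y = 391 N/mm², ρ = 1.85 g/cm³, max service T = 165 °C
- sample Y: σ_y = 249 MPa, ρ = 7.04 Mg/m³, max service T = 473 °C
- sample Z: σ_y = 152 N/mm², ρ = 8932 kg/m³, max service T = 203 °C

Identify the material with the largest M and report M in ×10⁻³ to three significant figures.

Screen on constraints: max service T ≥ 338 °C. Survivors: sample S, sample Y.
Convert each candidate to consistent units, then evaluate M:
  sample S: σ_y = 545.0 MPa, ρ = 10270 kg/m³
  sample Y: σ_y = 249.0 MPa, ρ = 7040 kg/m³
  sample S: M = 6.50×10⁻³
  sample Y: M = 5.62×10⁻³
Sample S has the largest M.

sample S, M = 6.50×10⁻³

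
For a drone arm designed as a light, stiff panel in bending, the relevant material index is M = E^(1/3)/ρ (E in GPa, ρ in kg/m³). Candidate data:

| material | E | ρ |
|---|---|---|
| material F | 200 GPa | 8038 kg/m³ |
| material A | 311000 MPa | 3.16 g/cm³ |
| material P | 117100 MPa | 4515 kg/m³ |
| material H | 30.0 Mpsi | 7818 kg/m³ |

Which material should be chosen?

Normalizing units and computing the index:
  material F: E = 200.0 GPa, ρ = 8038 kg/m³
  material A: E = 311.0 GPa, ρ = 3160 kg/m³
  material P: E = 117.1 GPa, ρ = 4515 kg/m³
  material H: E = 206.8 GPa, ρ = 7818 kg/m³
  material A: M = 2.14×10⁻³
  material P: M = 1.08×10⁻³
  material H: M = 0.756×10⁻³
  material F: M = 0.728×10⁻³
Material A has the largest M.

material A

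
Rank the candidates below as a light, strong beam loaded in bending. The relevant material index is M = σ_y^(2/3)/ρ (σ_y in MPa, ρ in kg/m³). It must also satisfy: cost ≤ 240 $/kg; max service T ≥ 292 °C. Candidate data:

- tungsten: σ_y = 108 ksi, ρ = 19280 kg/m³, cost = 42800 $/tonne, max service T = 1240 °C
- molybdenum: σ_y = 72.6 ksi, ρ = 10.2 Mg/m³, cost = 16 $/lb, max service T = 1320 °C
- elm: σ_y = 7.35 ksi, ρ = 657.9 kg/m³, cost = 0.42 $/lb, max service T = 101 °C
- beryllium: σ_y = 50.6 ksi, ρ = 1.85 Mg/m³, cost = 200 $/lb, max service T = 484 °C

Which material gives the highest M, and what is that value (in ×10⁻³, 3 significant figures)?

molybdenum, M = 6.18×10⁻³

Screen on constraints: cost ≤ 240 $/kg; max service T ≥ 292 °C. Survivors: tungsten, molybdenum.
Convert each candidate to consistent units, then evaluate M:
  tungsten: σ_y = 744.6 MPa, ρ = 19280 kg/m³
  molybdenum: σ_y = 500.6 MPa, ρ = 10200 kg/m³
  molybdenum: M = 6.18×10⁻³
  tungsten: M = 4.26×10⁻³
The maximum is for molybdenum.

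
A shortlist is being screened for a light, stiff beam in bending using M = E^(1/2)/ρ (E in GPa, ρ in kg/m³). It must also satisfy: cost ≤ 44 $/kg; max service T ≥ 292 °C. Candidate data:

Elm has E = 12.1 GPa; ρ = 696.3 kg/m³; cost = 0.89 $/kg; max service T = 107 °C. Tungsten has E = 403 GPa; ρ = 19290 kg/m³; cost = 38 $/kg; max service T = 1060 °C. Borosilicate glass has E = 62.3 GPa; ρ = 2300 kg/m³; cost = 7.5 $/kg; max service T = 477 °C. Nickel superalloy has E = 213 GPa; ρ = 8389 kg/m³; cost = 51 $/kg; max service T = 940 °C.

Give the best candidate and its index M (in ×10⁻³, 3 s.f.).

borosilicate glass, M = 3.43×10⁻³

Screen on constraints: cost ≤ 44 $/kg; max service T ≥ 292 °C. Survivors: tungsten, borosilicate glass.
Per-candidate index values:
  borosilicate glass: M = 3.43×10⁻³
  tungsten: M = 1.04×10⁻³
The maximum is for borosilicate glass.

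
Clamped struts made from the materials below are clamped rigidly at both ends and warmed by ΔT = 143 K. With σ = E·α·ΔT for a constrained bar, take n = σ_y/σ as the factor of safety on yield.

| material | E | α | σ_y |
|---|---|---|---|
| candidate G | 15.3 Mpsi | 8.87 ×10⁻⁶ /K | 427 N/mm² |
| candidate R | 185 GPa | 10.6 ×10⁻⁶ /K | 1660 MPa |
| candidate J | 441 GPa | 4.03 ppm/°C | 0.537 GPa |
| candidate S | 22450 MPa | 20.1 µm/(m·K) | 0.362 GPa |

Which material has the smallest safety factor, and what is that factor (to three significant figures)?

candidate J, n = 2.11

With everything in SI (GPa, ×10⁻⁶/K, MPa):
  candidate G: E = 105.5, α = 8.87, σ_y = 427.0 → σ = 134 MPa, n = 3.19
  candidate R: E = 185.0, α = 10.6, σ_y = 1660 → σ = 280 MPa, n = 5.92
  candidate J: E = 441.0, α = 4.03, σ_y = 537.0 → σ = 254 MPa, n = 2.11
  candidate S: E = 22.45, α = 20.1, σ_y = 362.0 → σ = 64.5 MPa, n = 5.61
Candidate J has the lowest safety factor, n = 2.11.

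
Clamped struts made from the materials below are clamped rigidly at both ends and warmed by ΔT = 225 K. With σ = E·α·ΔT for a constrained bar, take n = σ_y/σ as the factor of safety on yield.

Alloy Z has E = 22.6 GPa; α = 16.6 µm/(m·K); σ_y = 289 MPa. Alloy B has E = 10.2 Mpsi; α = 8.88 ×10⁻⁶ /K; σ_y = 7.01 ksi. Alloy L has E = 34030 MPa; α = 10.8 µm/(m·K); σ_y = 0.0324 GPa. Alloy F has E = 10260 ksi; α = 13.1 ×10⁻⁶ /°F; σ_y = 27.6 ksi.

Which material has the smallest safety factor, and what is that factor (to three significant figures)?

With everything in SI (GPa, ×10⁻⁶/K, MPa):
  alloy Z: E = 22.60, α = 16.6, σ_y = 289.0 → σ = 84.4 MPa, n = 3.42
  alloy B: E = 70.33, α = 8.88, σ_y = 48.33 → σ = 141 MPa, n = 0.344
  alloy L: E = 34.03, α = 10.8, σ_y = 32.40 → σ = 82.7 MPa, n = 0.392
  alloy F: E = 70.74, α = 23.6, σ_y = 190.3 → σ = 375 MPa, n = 0.507
Alloy B has the lowest safety factor, n = 0.344.

alloy B, n = 0.344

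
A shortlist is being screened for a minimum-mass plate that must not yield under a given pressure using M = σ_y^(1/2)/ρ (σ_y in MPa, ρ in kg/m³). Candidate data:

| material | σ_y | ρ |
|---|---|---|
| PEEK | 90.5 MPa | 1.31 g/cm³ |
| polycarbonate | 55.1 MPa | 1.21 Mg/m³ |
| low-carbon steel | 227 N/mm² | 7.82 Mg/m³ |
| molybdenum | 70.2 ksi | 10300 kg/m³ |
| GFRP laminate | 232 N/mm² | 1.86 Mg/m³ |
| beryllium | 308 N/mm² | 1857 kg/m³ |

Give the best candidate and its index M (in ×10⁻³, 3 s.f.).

In SI units:
  PEEK: σ_y = 90.50 MPa, ρ = 1310 kg/m³
  polycarbonate: σ_y = 55.10 MPa, ρ = 1210 kg/m³
  low-carbon steel: σ_y = 227.0 MPa, ρ = 7820 kg/m³
  molybdenum: σ_y = 484.0 MPa, ρ = 10300 kg/m³
  GFRP laminate: σ_y = 232.0 MPa, ρ = 1860 kg/m³
  beryllium: σ_y = 308.0 MPa, ρ = 1857 kg/m³
  beryllium: M = 9.45×10⁻³
  GFRP laminate: M = 8.19×10⁻³
  PEEK: M = 7.26×10⁻³
  polycarbonate: M = 6.13×10⁻³
  molybdenum: M = 2.14×10⁻³
  low-carbon steel: M = 1.93×10⁻³
Beryllium has the largest M.

beryllium, M = 9.45×10⁻³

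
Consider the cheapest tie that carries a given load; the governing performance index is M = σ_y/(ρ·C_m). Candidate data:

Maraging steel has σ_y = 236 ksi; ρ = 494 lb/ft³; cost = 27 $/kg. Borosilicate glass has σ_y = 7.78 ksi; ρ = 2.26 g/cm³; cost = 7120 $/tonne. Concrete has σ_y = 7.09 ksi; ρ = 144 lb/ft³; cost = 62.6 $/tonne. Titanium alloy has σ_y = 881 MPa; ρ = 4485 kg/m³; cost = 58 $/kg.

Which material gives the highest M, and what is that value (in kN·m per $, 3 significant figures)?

concrete, M = 339 kN·m per $

Normalizing units and computing the index:
  maraging steel: σ_y = 1627 MPa, ρ = 7913 kg/m³, cost = 27.00 $/kg
  borosilicate glass: σ_y = 53.64 MPa, ρ = 2260 kg/m³, cost = 7.120 $/kg
  concrete: σ_y = 48.88 MPa, ρ = 2307 kg/m³, cost = 0.06260 $/kg
  titanium alloy: σ_y = 881.0 MPa, ρ = 4485 kg/m³, cost = 58.00 $/kg
  concrete: M = 339 kN·m per $
  maraging steel: M = 7.62 kN·m per $
  titanium alloy: M = 3.39 kN·m per $
  borosilicate glass: M = 3.33 kN·m per $
Concrete ranks first.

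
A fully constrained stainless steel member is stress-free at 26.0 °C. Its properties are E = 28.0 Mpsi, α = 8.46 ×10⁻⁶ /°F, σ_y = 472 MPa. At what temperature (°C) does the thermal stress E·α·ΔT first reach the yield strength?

187 °C

E = 28.0 Mpsi = 193.1 GPa.
α = 8.46×10⁻⁶/°F × 9/5 = 15.2×10⁻⁶/K.
E·α·ΔT = 472.0 MPa ⇒ ΔT = 472.0 / (193.1×10³ × 15.2×10⁻⁶) = 160.6 K.
T = 26.0 + 160.6 = 186.6 °C.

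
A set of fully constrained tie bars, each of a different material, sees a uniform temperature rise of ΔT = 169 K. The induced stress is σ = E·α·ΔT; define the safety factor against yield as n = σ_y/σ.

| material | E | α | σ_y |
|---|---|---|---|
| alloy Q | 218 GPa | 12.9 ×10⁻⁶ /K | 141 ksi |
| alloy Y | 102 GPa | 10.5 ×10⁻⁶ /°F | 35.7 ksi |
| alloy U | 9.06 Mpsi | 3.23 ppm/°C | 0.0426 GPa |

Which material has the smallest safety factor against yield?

Converting E to GPa, α to ×10⁻⁶/K, σ_y to MPa, then σ and n for each:
  alloy Q: E = 218.0, α = 12.9, σ_y = 972.2 → σ = 475 MPa, n = 2.05
  alloy Y: E = 102.0, α = 18.9, σ_y = 246.1 → σ = 326 MPa, n = 0.756
  alloy U: E = 62.47, α = 3.23, σ_y = 42.60 → σ = 34.1 MPa, n = 1.25
Alloy Y has the lowest safety factor, n = 0.756.

alloy Y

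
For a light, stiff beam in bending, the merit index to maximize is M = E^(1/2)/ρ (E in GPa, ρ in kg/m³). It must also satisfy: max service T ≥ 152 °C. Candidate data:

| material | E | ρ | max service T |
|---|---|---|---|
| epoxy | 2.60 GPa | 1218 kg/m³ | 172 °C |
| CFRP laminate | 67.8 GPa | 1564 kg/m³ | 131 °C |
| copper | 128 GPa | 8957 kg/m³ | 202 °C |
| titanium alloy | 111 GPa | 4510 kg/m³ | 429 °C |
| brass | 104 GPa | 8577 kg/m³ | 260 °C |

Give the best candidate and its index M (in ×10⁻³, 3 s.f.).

titanium alloy, M = 2.34×10⁻³

Screen on constraints: max service T ≥ 152 °C. Survivors: epoxy, copper, titanium alloy, brass.
Evaluate M for each candidate:
  titanium alloy: M = 2.34×10⁻³
  epoxy: M = 1.32×10⁻³
  copper: M = 1.26×10⁻³
  brass: M = 1.19×10⁻³
Highest index: titanium alloy.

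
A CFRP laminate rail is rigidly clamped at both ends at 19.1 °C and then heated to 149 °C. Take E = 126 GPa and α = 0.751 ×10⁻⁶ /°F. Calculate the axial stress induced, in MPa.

22.1 MPa

α = 0.751×10⁻⁶/°F × 9/5 = 1.35×10⁻⁶/K.
ΔT = 129.9 K. Constrained thermal stress σ = E·α·ΔT = 126.0×10³ MPa × 1.35×10⁻⁶ × 129.9 = 22.1 MPa (compressive).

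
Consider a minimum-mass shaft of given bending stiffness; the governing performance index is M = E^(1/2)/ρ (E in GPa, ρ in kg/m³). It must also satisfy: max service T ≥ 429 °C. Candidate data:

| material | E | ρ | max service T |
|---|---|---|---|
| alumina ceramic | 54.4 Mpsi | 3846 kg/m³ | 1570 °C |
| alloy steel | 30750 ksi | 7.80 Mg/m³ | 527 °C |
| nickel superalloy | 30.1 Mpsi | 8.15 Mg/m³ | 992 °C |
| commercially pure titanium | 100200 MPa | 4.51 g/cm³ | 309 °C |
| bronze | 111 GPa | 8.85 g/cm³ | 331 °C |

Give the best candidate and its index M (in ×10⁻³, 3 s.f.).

alumina ceramic, M = 5.04×10⁻³

Screen on constraints: max service T ≥ 429 °C. Survivors: alumina ceramic, alloy steel, nickel superalloy.
In SI units:
  alumina ceramic: E = 375.1 GPa, ρ = 3846 kg/m³
  alloy steel: E = 212.0 GPa, ρ = 7800 kg/m³
  nickel superalloy: E = 207.5 GPa, ρ = 8150 kg/m³
  alumina ceramic: M = 5.04×10⁻³
  alloy steel: M = 1.87×10⁻³
  nickel superalloy: M = 1.77×10⁻³
Alumina ceramic ranks first.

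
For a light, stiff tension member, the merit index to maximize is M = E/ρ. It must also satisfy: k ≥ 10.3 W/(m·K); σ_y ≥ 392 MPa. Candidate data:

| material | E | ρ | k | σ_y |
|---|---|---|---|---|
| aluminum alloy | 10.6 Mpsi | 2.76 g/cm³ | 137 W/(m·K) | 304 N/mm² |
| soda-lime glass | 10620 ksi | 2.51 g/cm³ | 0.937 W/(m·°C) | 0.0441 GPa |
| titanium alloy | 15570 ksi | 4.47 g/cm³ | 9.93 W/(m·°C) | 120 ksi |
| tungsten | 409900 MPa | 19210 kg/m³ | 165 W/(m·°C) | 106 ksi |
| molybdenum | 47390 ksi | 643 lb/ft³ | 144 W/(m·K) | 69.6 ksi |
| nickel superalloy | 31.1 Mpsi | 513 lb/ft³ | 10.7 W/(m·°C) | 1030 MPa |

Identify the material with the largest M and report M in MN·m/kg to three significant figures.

Screen on constraints: k ≥ 10.3 W/(m·K); σ_y ≥ 392 MPa. Survivors: tungsten, molybdenum, nickel superalloy.
Normalizing units and computing the index:
  tungsten: E = 409.9 GPa, ρ = 19210 kg/m³
  molybdenum: E = 326.7 GPa, ρ = 10300 kg/m³
  nickel superalloy: E = 214.4 GPa, ρ = 8217 kg/m³
  molybdenum: M = 31.7 MN·m/kg
  nickel superalloy: M = 26.1 MN·m/kg
  tungsten: M = 21.3 MN·m/kg
Molybdenum has the largest M.

molybdenum, M = 31.7 MN·m/kg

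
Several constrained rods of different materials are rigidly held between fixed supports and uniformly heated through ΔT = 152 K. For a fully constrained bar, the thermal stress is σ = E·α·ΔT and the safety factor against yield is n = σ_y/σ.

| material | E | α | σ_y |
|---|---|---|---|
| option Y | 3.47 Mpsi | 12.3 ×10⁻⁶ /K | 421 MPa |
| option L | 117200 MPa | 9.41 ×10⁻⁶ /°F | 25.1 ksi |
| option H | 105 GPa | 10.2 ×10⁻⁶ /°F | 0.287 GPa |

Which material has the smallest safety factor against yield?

Converting E to GPa, α to ×10⁻⁶/K, σ_y to MPa, then σ and n for each:
  option Y: E = 23.92, α = 12.3, σ_y = 421.0 → σ = 44.7 MPa, n = 9.41
  option L: E = 117.2, α = 16.9, σ_y = 173.1 → σ = 302 MPa, n = 0.574
  option H: E = 105.0, α = 18.4, σ_y = 287.0 → σ = 293 MPa, n = 0.979
Option L has the lowest safety factor, n = 0.574.

option L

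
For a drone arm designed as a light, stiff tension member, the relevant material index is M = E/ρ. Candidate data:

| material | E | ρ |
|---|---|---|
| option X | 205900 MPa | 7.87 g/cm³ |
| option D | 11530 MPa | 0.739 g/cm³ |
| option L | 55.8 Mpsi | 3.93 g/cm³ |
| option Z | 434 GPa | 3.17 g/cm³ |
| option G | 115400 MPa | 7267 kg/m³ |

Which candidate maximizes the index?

After converting to SI:
  option X: E = 205.9 GPa, ρ = 7870 kg/m³
  option D: E = 11.53 GPa, ρ = 739.0 kg/m³
  option L: E = 384.7 GPa, ρ = 3930 kg/m³
  option Z: E = 434.0 GPa, ρ = 3170 kg/m³
  option G: E = 115.4 GPa, ρ = 7267 kg/m³
  option Z: M = 137 MN·m/kg
  option L: M = 97.9 MN·m/kg
  option X: M = 26.2 MN·m/kg
  option G: M = 15.9 MN·m/kg
  option D: M = 15.6 MN·m/kg
Option Z ranks first.

option Z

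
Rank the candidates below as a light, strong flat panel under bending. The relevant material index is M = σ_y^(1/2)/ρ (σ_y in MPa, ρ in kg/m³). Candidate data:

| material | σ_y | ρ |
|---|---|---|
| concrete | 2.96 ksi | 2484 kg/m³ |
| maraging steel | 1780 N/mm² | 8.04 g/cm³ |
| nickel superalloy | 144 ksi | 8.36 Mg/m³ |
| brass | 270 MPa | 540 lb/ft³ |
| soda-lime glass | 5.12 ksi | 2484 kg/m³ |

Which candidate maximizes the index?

After converting to SI:
  concrete: σ_y = 20.41 MPa, ρ = 2484 kg/m³
  maraging steel: σ_y = 1780 MPa, ρ = 8040 kg/m³
  nickel superalloy: σ_y = 992.8 MPa, ρ = 8360 kg/m³
  brass: σ_y = 270.0 MPa, ρ = 8650 kg/m³
  soda-lime glass: σ_y = 35.30 MPa, ρ = 2484 kg/m³
  maraging steel: M = 5.25×10⁻³
  nickel superalloy: M = 3.77×10⁻³
  soda-lime glass: M = 2.39×10⁻³
  brass: M = 1.90×10⁻³
  concrete: M = 1.82×10⁻³
The maximum is for maraging steel.

maraging steel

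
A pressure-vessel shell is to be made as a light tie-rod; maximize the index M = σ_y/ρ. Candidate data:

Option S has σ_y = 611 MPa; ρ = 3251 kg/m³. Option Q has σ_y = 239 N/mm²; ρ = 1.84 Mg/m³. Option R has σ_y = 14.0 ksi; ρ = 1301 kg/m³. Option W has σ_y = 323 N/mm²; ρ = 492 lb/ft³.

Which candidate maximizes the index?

Putting every candidate on a common basis:
  option S: σ_y = 611.0 MPa, ρ = 3251 kg/m³
  option Q: σ_y = 239.0 MPa, ρ = 1840 kg/m³
  option R: σ_y = 96.53 MPa, ρ = 1301 kg/m³
  option W: σ_y = 323.0 MPa, ρ = 7881 kg/m³
  option S: M = 188 kN·m/kg
  option Q: M = 130 kN·m/kg
  option R: M = 74.2 kN·m/kg
  option W: M = 41.0 kN·m/kg
Option S has the largest M.

option S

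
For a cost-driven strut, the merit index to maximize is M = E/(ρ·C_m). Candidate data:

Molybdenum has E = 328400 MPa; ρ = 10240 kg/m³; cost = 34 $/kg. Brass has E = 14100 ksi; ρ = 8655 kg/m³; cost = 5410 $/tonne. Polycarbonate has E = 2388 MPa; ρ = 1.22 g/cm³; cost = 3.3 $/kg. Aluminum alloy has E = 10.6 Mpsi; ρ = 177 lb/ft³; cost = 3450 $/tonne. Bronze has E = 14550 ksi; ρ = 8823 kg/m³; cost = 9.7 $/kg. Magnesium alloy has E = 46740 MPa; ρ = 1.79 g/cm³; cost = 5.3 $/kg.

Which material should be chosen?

aluminum alloy

After converting to SI:
  molybdenum: E = 328.4 GPa, ρ = 10240 kg/m³, cost = 34.00 $/kg
  brass: E = 97.22 GPa, ρ = 8655 kg/m³, cost = 5.410 $/kg
  polycarbonate: E = 2.388 GPa, ρ = 1220 kg/m³, cost = 3.300 $/kg
  aluminum alloy: E = 73.08 GPa, ρ = 2835 kg/m³, cost = 3.450 $/kg
  bronze: E = 100.3 GPa, ρ = 8823 kg/m³, cost = 9.700 $/kg
  magnesium alloy: E = 46.74 GPa, ρ = 1790 kg/m³, cost = 5.300 $/kg
  aluminum alloy: M = 7.47 MN·m per $
  magnesium alloy: M = 4.93 MN·m per $
  brass: M = 2.08 MN·m per $
  bronze: M = 1.17 MN·m per $
  molybdenum: M = 0.943 MN·m per $
  polycarbonate: M = 0.593 MN·m per $
Aluminum alloy ranks first.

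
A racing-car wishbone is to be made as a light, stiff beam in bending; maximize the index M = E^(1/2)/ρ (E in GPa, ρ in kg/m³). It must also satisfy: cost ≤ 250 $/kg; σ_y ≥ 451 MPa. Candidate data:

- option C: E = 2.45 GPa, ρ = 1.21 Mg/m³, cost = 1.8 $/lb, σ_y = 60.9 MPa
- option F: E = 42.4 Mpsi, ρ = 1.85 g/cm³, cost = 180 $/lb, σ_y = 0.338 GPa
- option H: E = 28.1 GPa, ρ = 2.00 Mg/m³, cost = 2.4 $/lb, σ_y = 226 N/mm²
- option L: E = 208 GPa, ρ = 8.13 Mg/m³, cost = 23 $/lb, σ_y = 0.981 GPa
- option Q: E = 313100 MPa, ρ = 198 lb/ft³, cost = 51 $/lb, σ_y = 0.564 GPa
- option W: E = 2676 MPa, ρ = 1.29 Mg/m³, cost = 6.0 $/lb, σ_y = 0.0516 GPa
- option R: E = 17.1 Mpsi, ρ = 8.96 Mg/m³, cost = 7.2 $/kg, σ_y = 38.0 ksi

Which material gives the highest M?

option Q

Screen on constraints: cost ≤ 250 $/kg; σ_y ≥ 451 MPa. Survivors: option L, option Q.
In SI units:
  option L: E = 208.0 GPa, ρ = 8130 kg/m³
  option Q: E = 313.1 GPa, ρ = 3172 kg/m³
  option Q: M = 5.58×10⁻³
  option L: M = 1.77×10⁻³
The maximum is for option Q.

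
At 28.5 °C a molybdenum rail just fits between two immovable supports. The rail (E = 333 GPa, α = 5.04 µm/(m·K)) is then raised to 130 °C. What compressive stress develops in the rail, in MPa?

ΔT = 101.5 K. Constrained thermal stress σ = E·α·ΔT = 333.0×10³ MPa × 5.04×10⁻⁶ × 101.5 = 170 MPa (compressive).

170 MPa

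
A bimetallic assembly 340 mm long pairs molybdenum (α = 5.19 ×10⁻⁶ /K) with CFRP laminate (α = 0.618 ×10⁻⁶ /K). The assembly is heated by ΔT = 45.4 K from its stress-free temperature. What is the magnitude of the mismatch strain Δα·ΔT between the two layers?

2.08×10⁻⁴

Δα = |5.19 − 0.618|×10⁻⁶/K = 4.57×10⁻⁶/K.
Mismatch strain = Δα·ΔT = 4.57×10⁻⁶ × 45.4 = 2.08×10⁻⁴.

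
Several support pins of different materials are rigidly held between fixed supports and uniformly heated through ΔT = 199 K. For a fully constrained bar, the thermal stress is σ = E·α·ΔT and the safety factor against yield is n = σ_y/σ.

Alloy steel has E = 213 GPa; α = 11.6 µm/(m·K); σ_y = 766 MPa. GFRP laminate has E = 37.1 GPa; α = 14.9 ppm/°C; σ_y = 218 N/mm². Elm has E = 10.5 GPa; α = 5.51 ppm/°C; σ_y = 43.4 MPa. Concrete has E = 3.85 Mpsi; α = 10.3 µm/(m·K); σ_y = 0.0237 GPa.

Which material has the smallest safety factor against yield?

With everything in SI (GPa, ×10⁻⁶/K, MPa):
  alloy steel: E = 213.0, α = 11.6, σ_y = 766.0 → σ = 492 MPa, n = 1.56
  GFRP laminate: E = 37.10, α = 14.9, σ_y = 218.0 → σ = 110 MPa, n = 1.98
  elm: E = 10.50, α = 5.51, σ_y = 43.40 → σ = 11.5 MPa, n = 3.77
  concrete: E = 26.54, α = 10.3, σ_y = 23.70 → σ = 54.4 MPa, n = 0.436
The minimum is concrete at n = 0.436.

concrete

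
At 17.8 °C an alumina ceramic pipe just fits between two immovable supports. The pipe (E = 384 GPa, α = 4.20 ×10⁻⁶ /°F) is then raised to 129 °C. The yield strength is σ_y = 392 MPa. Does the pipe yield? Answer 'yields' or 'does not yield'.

α = 4.20×10⁻⁶/°F × 9/5 = 7.56×10⁻⁶/K.
ΔT = 111.2 K. Constrained thermal stress σ = E·α·ΔT = 384.0×10³ MPa × 7.56×10⁻⁶ × 111.2 = 323 MPa (compressive).
Compare to σ_y = 392 MPa: σ < σ_y, so it does not yield.

does not yield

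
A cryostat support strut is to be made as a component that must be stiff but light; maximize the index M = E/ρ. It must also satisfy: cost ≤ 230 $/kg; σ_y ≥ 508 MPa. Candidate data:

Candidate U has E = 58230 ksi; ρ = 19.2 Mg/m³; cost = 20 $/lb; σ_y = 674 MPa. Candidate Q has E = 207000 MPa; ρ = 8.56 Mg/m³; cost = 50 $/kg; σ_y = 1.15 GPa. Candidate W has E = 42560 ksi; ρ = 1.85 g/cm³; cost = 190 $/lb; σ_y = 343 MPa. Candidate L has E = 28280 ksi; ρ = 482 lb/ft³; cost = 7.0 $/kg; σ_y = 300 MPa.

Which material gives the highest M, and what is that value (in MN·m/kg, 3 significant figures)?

candidate Q, M = 24.2 MN·m/kg

Screen on constraints: cost ≤ 230 $/kg; σ_y ≥ 508 MPa. Survivors: candidate U, candidate Q.
After converting to SI:
  candidate U: E = 401.5 GPa, ρ = 19200 kg/m³
  candidate Q: E = 207.0 GPa, ρ = 8560 kg/m³
  candidate Q: M = 24.2 MN·m/kg
  candidate U: M = 20.9 MN·m/kg
Candidate Q has the largest M.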